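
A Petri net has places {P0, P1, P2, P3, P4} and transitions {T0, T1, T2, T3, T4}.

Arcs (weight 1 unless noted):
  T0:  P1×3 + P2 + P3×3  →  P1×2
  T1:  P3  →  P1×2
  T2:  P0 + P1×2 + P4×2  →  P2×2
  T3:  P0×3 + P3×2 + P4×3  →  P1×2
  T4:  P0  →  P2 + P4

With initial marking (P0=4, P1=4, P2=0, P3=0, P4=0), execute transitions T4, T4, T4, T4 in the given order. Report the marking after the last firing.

(P0=0, P1=4, P2=4, P3=0, P4=4)

step 1: fire T4:  (P0=4, P1=4, P2=0, P3=0, P4=0) → (P0=3, P1=4, P2=1, P3=0, P4=1)
step 2: fire T4:  (P0=3, P1=4, P2=1, P3=0, P4=1) → (P0=2, P1=4, P2=2, P3=0, P4=2)
step 3: fire T4:  (P0=2, P1=4, P2=2, P3=0, P4=2) → (P0=1, P1=4, P2=3, P3=0, P4=3)
step 4: fire T4:  (P0=1, P1=4, P2=3, P3=0, P4=3) → (P0=0, P1=4, P2=4, P3=0, P4=4)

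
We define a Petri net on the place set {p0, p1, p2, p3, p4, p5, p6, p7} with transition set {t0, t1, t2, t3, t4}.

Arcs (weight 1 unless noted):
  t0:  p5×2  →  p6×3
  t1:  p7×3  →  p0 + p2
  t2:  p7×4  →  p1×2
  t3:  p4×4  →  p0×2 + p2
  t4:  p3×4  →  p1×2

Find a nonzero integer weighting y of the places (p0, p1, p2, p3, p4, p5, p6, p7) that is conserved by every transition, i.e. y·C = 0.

y = (p0:4, p1:0, p2:-4, p3:0, p4:1, p5:0, p6:0, p7:0)

Incidence matrix C (rows=places, cols=transitions):
       t0   t1   t2   t3   t4
   p0   0    1    0    2    0
   p1   0    0    2    0    2
   p2   0    1    0    1    0
   p3   0    0    0    0   -4
   p4   0    0    0   -4    0
   p5  -2    0    0    0    0
   p6   3    0    0    0    0
   p7   0   -3   -4    0    0

Candidate y = [4, 0, -4, 0, 1, 0, 0, 0]; check y·C column-wise:
  col t0: 4·0 + -4·0 + 1·0 + 0·-2 + 0·3 = 0
  col t1: 4·1 + -4·1 + 1·0 + 0·-3 = 0
  col t2: 4·0 + 0·2 + -4·0 + 1·0 + 0·-4 = 0
  col t3: 4·2 + -4·1 + 1·-4 = 0
  col t4: 4·0 + 0·2 + -4·0 + 0·-4 + 1·0 = 0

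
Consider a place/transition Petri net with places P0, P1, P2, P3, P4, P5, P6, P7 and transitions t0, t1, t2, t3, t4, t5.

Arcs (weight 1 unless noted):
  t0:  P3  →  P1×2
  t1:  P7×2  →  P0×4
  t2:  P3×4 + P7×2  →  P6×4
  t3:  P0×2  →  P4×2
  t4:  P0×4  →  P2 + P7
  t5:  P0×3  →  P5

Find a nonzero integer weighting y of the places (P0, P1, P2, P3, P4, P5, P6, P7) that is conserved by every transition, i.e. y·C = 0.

y = (P0:0, P1:1, P2:0, P3:2, P4:0, P5:0, P6:2, P7:0)

Incidence matrix C (rows=places, cols=transitions):
       t0   t1   t2   t3   t4   t5
   P0   0    4    0   -2   -4   -3
   P1   2    0    0    0    0    0
   P2   0    0    0    0    1    0
   P3  -1    0   -4    0    0    0
   P4   0    0    0    2    0    0
   P5   0    0    0    0    0    1
   P6   0    0    4    0    0    0
   P7   0   -2   -2    0    1    0

Candidate y = [0, 1, 0, 2, 0, 0, 2, 0]; check y·C column-wise:
  col t0: 1·2 + 2·-1 + 2·0 = 0
  col t1: 0·4 + 1·0 + 2·0 + 2·0 + 0·-2 = 0
  col t2: 1·0 + 2·-4 + 2·4 + 0·-2 = 0
  col t3: 0·-2 + 1·0 + 2·0 + 0·2 + 2·0 = 0
  col t4: 0·-4 + 1·0 + 0·1 + 2·0 + 2·0 + 0·1 = 0
  col t5: 0·-3 + 1·0 + 2·0 + 0·1 + 2·0 = 0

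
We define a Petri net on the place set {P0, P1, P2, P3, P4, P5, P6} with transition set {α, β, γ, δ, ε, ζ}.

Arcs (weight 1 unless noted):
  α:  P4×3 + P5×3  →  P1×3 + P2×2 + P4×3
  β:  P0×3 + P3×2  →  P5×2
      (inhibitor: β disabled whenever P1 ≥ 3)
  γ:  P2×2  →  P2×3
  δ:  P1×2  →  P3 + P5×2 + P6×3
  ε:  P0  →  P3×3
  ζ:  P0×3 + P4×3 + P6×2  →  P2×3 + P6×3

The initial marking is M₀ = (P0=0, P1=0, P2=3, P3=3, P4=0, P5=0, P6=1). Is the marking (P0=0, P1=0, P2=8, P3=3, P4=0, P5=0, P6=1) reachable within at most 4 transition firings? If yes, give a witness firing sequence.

depth 0: 1 marking
depth 1: 2 markings reached so far
depth 2: 3 markings reached so far
depth 3: 4 markings reached so far
depth 4: 5 markings reached so far
target is not among the 5 markings reachable within 4 steps

NO — not reachable within 4 firings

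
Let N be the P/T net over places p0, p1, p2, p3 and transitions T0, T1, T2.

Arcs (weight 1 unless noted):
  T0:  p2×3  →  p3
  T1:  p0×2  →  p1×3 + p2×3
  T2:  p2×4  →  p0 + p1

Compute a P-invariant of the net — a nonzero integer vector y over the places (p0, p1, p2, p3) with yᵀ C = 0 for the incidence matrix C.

Incidence matrix C (rows=places, cols=transitions):
       T0   T1   T2
   p0   0   -2    1
   p1   0    3    1
   p2  -3    3   -4
   p3   1    0    0

Candidate y = [3, 1, 1, 3]; check y·C column-wise:
  col T0: 3·0 + 1·0 + 1·-3 + 3·1 = 0
  col T1: 3·-2 + 1·3 + 1·3 + 3·0 = 0
  col T2: 3·1 + 1·1 + 1·-4 + 3·0 = 0

y = (p0:3, p1:1, p2:1, p3:3)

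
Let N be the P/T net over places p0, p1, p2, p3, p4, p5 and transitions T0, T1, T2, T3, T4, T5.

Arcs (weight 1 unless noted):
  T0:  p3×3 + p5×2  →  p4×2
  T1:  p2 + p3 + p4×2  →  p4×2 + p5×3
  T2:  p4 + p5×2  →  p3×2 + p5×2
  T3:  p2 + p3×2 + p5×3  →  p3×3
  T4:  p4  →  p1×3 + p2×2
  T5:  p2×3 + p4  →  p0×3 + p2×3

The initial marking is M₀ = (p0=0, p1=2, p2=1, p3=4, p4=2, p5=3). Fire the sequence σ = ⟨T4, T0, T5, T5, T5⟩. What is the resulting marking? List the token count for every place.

step 1: fire T4:  (p0=0, p1=2, p2=1, p3=4, p4=2, p5=3) → (p0=0, p1=5, p2=3, p3=4, p4=1, p5=3)
step 2: fire T0:  (p0=0, p1=5, p2=3, p3=4, p4=1, p5=3) → (p0=0, p1=5, p2=3, p3=1, p4=3, p5=1)
step 3: fire T5:  (p0=0, p1=5, p2=3, p3=1, p4=3, p5=1) → (p0=3, p1=5, p2=3, p3=1, p4=2, p5=1)
step 4: fire T5:  (p0=3, p1=5, p2=3, p3=1, p4=2, p5=1) → (p0=6, p1=5, p2=3, p3=1, p4=1, p5=1)
step 5: fire T5:  (p0=6, p1=5, p2=3, p3=1, p4=1, p5=1) → (p0=9, p1=5, p2=3, p3=1, p4=0, p5=1)

(p0=9, p1=5, p2=3, p3=1, p4=0, p5=1)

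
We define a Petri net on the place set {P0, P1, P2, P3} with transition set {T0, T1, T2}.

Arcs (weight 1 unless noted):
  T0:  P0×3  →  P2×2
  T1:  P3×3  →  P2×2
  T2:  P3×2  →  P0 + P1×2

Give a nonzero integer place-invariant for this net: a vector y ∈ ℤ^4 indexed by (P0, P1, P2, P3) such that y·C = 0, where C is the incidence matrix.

Incidence matrix C (rows=places, cols=transitions):
       T0   T1   T2
   P0  -3    0    1
   P1   0    0    2
   P2   2    2    0
   P3   0   -3   -2

Candidate y = [2, 1, 3, 2]; check y·C column-wise:
  col T0: 2·-3 + 1·0 + 3·2 + 2·0 = 0
  col T1: 2·0 + 1·0 + 3·2 + 2·-3 = 0
  col T2: 2·1 + 1·2 + 3·0 + 2·-2 = 0

y = (P0:2, P1:1, P2:3, P3:2)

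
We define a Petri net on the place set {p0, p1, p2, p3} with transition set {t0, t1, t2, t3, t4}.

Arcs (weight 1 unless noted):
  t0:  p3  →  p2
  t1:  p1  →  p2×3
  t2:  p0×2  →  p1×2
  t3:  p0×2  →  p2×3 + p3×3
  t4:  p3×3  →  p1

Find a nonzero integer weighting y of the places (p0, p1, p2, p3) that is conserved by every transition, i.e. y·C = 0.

Incidence matrix C (rows=places, cols=transitions):
       t0   t1   t2   t3   t4
   p0   0    0   -2   -2    0
   p1   0   -1    2    0    1
   p2   1    3    0    3    0
   p3  -1    0    0    3   -3

Candidate y = [3, 3, 1, 1]; check y·C column-wise:
  col t0: 3·0 + 3·0 + 1·1 + 1·-1 = 0
  col t1: 3·0 + 3·-1 + 1·3 + 1·0 = 0
  col t2: 3·-2 + 3·2 + 1·0 + 1·0 = 0
  col t3: 3·-2 + 3·0 + 1·3 + 1·3 = 0
  col t4: 3·0 + 3·1 + 1·0 + 1·-3 = 0

y = (p0:3, p1:3, p2:1, p3:1)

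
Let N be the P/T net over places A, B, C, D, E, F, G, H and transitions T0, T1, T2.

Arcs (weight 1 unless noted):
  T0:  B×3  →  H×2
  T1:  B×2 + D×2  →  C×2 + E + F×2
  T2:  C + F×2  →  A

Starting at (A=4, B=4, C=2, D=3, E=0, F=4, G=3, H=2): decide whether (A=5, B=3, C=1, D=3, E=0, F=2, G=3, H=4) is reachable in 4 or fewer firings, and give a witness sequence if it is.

NO — not reachable within 4 firings

depth 0: 1 marking
depth 1: 4 markings reached so far
depth 2: 7 markings reached so far
depth 3: 9 markings reached so far
depth 4: 10 markings reached so far
target is not among the 10 markings reachable within 4 steps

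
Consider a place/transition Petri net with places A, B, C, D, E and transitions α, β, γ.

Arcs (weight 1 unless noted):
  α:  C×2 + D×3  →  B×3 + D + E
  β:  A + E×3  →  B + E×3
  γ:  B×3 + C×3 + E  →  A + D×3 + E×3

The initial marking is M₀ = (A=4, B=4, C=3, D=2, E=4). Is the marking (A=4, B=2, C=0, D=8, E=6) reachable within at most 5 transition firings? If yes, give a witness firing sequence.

NO — not reachable within 5 firings

depth 0: 1 marking
depth 1: 3 markings reached so far
depth 2: 5 markings reached so far
depth 3: 7 markings reached so far
depth 4: 9 markings reached so far
depth 5: 10 markings reached so far
target is not among the 10 markings reachable within 5 steps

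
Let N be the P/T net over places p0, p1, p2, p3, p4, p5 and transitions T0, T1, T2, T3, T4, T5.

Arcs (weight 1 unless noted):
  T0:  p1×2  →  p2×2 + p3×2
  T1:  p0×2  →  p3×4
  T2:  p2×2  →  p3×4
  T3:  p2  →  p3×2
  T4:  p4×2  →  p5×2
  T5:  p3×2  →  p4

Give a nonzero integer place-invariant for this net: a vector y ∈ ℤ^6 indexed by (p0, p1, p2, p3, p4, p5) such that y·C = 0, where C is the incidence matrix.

y = (p0:2, p1:3, p2:2, p3:1, p4:2, p5:2)

Incidence matrix C (rows=places, cols=transitions):
       T0   T1   T2   T3   T4   T5
   p0   0   -2    0    0    0    0
   p1  -2    0    0    0    0    0
   p2   2    0   -2   -1    0    0
   p3   2    4    4    2    0   -2
   p4   0    0    0    0   -2    1
   p5   0    0    0    0    2    0

Candidate y = [2, 3, 2, 1, 2, 2]; check y·C column-wise:
  col T0: 2·0 + 3·-2 + 2·2 + 1·2 + 2·0 + 2·0 = 0
  col T1: 2·-2 + 3·0 + 2·0 + 1·4 + 2·0 + 2·0 = 0
  col T2: 2·0 + 3·0 + 2·-2 + 1·4 + 2·0 + 2·0 = 0
  col T3: 2·0 + 3·0 + 2·-1 + 1·2 + 2·0 + 2·0 = 0
  col T4: 2·0 + 3·0 + 2·0 + 1·0 + 2·-2 + 2·2 = 0
  col T5: 2·0 + 3·0 + 2·0 + 1·-2 + 2·1 + 2·0 = 0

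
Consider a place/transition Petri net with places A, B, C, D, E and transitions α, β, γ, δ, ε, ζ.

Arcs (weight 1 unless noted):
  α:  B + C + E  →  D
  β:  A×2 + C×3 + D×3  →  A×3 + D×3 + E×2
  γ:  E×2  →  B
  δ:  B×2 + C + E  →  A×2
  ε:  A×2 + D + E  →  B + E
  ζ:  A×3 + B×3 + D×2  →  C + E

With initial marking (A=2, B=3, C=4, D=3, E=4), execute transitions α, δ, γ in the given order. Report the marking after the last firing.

(A=4, B=1, C=2, D=4, E=0)

step 1: fire α:  (A=2, B=3, C=4, D=3, E=4) → (A=2, B=2, C=3, D=4, E=3)
step 2: fire δ:  (A=2, B=2, C=3, D=4, E=3) → (A=4, B=0, C=2, D=4, E=2)
step 3: fire γ:  (A=4, B=0, C=2, D=4, E=2) → (A=4, B=1, C=2, D=4, E=0)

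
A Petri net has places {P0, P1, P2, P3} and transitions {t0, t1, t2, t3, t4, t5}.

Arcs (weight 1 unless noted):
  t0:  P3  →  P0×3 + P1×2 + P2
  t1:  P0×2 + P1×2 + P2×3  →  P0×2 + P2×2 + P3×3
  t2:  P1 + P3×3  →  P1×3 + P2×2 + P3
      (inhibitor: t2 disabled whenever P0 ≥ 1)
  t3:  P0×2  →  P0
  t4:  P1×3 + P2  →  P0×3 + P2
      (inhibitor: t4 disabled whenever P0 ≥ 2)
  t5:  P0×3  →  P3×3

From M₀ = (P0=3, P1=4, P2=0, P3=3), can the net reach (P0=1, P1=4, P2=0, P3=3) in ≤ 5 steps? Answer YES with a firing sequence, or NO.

YES — reachable via ⟨t3, t3⟩ (2 firings)

step 1: fire t3:  (P0=3, P1=4, P2=0, P3=3) → (P0=2, P1=4, P2=0, P3=3)
step 2: fire t3:  (P0=2, P1=4, P2=0, P3=3) → (P0=1, P1=4, P2=0, P3=3)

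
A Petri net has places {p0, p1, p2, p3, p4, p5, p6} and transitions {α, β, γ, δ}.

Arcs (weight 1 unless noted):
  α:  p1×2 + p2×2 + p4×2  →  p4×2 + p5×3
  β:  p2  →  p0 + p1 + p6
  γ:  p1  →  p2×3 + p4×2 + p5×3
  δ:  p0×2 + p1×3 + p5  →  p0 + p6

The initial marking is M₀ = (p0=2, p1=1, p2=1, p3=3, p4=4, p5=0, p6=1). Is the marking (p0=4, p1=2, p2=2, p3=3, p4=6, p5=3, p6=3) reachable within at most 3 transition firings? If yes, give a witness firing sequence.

step 1: fire β:  (p0=2, p1=1, p2=1, p3=3, p4=4, p5=0, p6=1) → (p0=3, p1=2, p2=0, p3=3, p4=4, p5=0, p6=2)
step 2: fire γ:  (p0=3, p1=2, p2=0, p3=3, p4=4, p5=0, p6=2) → (p0=3, p1=1, p2=3, p3=3, p4=6, p5=3, p6=2)
step 3: fire β:  (p0=3, p1=1, p2=3, p3=3, p4=6, p5=3, p6=2) → (p0=4, p1=2, p2=2, p3=3, p4=6, p5=3, p6=3)

YES — reachable via ⟨β, γ, β⟩ (3 firings)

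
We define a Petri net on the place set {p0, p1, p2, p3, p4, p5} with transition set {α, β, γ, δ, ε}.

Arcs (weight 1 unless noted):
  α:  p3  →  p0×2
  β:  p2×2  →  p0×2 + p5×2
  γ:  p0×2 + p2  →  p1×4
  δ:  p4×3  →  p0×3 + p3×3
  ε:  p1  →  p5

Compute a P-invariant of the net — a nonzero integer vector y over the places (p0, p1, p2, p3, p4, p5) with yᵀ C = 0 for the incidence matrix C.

Incidence matrix C (rows=places, cols=transitions):
        α    β    γ    δ    ε
   p0   2    2   -2    3    0
   p1   0    0    4    0   -1
   p2   0   -2   -1    0    0
   p3  -1    0    0    3    0
   p4   0    0    0   -3    0
   p5   0    2    0    0    1

Candidate y = [1, 1, 2, 2, 3, 1]; check y·C column-wise:
  col α: 1·2 + 1·0 + 2·0 + 2·-1 + 3·0 + 1·0 = 0
  col β: 1·2 + 1·0 + 2·-2 + 2·0 + 3·0 + 1·2 = 0
  col γ: 1·-2 + 1·4 + 2·-1 + 2·0 + 3·0 + 1·0 = 0
  col δ: 1·3 + 1·0 + 2·0 + 2·3 + 3·-3 + 1·0 = 0
  col ε: 1·0 + 1·-1 + 2·0 + 2·0 + 3·0 + 1·1 = 0

y = (p0:1, p1:1, p2:2, p3:2, p4:3, p5:1)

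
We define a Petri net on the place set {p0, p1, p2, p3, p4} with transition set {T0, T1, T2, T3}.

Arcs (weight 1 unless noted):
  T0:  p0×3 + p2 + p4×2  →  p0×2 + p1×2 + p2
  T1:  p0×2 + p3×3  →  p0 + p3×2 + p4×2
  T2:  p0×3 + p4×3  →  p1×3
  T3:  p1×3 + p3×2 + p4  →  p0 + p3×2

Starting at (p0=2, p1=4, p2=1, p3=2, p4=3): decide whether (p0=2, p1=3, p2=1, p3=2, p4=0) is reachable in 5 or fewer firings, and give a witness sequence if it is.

step 1: fire T3:  (p0=2, p1=4, p2=1, p3=2, p4=3) → (p0=3, p1=1, p2=1, p3=2, p4=2)
step 2: fire T0:  (p0=3, p1=1, p2=1, p3=2, p4=2) → (p0=2, p1=3, p2=1, p3=2, p4=0)

YES — reachable via ⟨T3, T0⟩ (2 firings)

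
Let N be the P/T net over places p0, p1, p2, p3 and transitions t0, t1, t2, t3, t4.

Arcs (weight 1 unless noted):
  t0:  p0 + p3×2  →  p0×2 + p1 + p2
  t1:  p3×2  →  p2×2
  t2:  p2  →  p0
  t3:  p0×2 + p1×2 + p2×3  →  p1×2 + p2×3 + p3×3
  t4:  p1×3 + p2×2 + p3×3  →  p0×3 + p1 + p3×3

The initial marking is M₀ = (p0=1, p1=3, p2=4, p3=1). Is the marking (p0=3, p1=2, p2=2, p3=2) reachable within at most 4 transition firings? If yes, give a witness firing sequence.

depth 0: 1 marking
depth 1: 2 markings reached so far
depth 2: 4 markings reached so far
depth 3: 8 markings reached so far
depth 4: 16 markings reached so far
target is not among the 16 markings reachable within 4 steps

NO — not reachable within 4 firings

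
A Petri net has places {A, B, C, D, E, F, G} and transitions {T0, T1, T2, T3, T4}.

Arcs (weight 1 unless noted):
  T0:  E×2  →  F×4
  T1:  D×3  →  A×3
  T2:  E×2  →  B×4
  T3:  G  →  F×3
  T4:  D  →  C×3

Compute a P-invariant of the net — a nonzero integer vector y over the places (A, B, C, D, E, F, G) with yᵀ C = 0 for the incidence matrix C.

y = (A:3, B:0, C:1, D:3, E:0, F:0, G:0)

Incidence matrix C (rows=places, cols=transitions):
       T0   T1   T2   T3   T4
    A   0    3    0    0    0
    B   0    0    4    0    0
    C   0    0    0    0    3
    D   0   -3    0    0   -1
    E  -2    0   -2    0    0
    F   4    0    0    3    0
    G   0    0    0   -1    0

Candidate y = [3, 0, 1, 3, 0, 0, 0]; check y·C column-wise:
  col T0: 3·0 + 1·0 + 3·0 + 0·-2 + 0·4 = 0
  col T1: 3·3 + 1·0 + 3·-3 = 0
  col T2: 3·0 + 0·4 + 1·0 + 3·0 + 0·-2 = 0
  col T3: 3·0 + 1·0 + 3·0 + 0·3 + 0·-1 = 0
  col T4: 3·0 + 1·3 + 3·-1 = 0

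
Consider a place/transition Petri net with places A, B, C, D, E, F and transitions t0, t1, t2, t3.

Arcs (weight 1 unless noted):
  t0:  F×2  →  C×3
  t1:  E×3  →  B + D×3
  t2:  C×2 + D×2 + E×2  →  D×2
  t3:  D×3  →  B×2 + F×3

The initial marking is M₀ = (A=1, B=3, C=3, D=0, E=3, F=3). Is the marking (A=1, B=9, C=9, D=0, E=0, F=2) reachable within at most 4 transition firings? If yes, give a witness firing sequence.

NO — not reachable within 4 firings

depth 0: 1 marking
depth 1: 3 markings reached so far
depth 2: 5 markings reached so far
depth 3: 6 markings reached so far
depth 4: 7 markings reached so far
target is not among the 7 markings reachable within 4 steps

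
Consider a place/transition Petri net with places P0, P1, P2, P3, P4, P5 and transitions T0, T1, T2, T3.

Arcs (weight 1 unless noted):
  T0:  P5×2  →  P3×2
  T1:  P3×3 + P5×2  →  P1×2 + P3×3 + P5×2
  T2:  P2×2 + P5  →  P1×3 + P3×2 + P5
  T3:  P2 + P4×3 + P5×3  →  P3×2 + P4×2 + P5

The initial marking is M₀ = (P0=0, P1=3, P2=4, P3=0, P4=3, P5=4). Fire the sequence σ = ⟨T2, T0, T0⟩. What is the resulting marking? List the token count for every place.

step 1: fire T2:  (P0=0, P1=3, P2=4, P3=0, P4=3, P5=4) → (P0=0, P1=6, P2=2, P3=2, P4=3, P5=4)
step 2: fire T0:  (P0=0, P1=6, P2=2, P3=2, P4=3, P5=4) → (P0=0, P1=6, P2=2, P3=4, P4=3, P5=2)
step 3: fire T0:  (P0=0, P1=6, P2=2, P3=4, P4=3, P5=2) → (P0=0, P1=6, P2=2, P3=6, P4=3, P5=0)

(P0=0, P1=6, P2=2, P3=6, P4=3, P5=0)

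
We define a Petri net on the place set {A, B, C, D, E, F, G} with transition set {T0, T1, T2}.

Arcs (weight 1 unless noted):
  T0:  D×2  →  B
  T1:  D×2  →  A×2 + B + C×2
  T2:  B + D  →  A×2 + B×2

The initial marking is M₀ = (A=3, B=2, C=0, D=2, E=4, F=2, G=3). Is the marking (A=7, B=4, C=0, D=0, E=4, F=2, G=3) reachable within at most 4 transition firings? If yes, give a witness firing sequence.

YES — reachable via ⟨T2, T2⟩ (2 firings)

step 1: fire T2:  (A=3, B=2, C=0, D=2, E=4, F=2, G=3) → (A=5, B=3, C=0, D=1, E=4, F=2, G=3)
step 2: fire T2:  (A=5, B=3, C=0, D=1, E=4, F=2, G=3) → (A=7, B=4, C=0, D=0, E=4, F=2, G=3)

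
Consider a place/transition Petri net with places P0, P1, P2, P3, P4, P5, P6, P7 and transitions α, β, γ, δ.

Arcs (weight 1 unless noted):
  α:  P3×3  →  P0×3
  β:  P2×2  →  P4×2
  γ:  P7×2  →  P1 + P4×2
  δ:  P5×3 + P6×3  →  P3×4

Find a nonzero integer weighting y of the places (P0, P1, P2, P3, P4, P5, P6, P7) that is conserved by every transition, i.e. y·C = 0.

y = (P0:0, P1:2, P2:-1, P3:0, P4:-1, P5:0, P6:0, P7:0)

Incidence matrix C (rows=places, cols=transitions):
        α    β    γ    δ
   P0   3    0    0    0
   P1   0    0    1    0
   P2   0   -2    0    0
   P3  -3    0    0    4
   P4   0    2    2    0
   P5   0    0    0   -3
   P6   0    0    0   -3
   P7   0    0   -2    0

Candidate y = [0, 2, -1, 0, -1, 0, 0, 0]; check y·C column-wise:
  col α: 0·3 + 2·0 + -1·0 + 0·-3 + -1·0 = 0
  col β: 2·0 + -1·-2 + -1·2 = 0
  col γ: 2·1 + -1·0 + -1·2 + 0·-2 = 0
  col δ: 2·0 + -1·0 + 0·4 + -1·0 + 0·-3 + 0·-3 = 0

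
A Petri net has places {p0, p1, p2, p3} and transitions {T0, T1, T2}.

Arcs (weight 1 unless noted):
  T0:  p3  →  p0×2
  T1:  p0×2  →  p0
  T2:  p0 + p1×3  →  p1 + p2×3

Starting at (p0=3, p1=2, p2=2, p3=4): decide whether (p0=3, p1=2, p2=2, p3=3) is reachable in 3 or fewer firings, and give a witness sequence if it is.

step 1: fire T0:  (p0=3, p1=2, p2=2, p3=4) → (p0=5, p1=2, p2=2, p3=3)
step 2: fire T1:  (p0=5, p1=2, p2=2, p3=3) → (p0=4, p1=2, p2=2, p3=3)
step 3: fire T1:  (p0=4, p1=2, p2=2, p3=3) → (p0=3, p1=2, p2=2, p3=3)

YES — reachable via ⟨T0, T1, T1⟩ (3 firings)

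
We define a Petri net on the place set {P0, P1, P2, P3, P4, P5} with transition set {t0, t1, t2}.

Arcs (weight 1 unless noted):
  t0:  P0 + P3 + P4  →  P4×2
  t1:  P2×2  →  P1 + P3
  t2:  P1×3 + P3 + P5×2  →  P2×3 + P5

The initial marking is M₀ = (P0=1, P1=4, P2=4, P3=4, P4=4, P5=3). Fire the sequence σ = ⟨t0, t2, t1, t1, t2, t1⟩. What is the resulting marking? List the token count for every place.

step 1: fire t0:  (P0=1, P1=4, P2=4, P3=4, P4=4, P5=3) → (P0=0, P1=4, P2=4, P3=3, P4=5, P5=3)
step 2: fire t2:  (P0=0, P1=4, P2=4, P3=3, P4=5, P5=3) → (P0=0, P1=1, P2=7, P3=2, P4=5, P5=2)
step 3: fire t1:  (P0=0, P1=1, P2=7, P3=2, P4=5, P5=2) → (P0=0, P1=2, P2=5, P3=3, P4=5, P5=2)
step 4: fire t1:  (P0=0, P1=2, P2=5, P3=3, P4=5, P5=2) → (P0=0, P1=3, P2=3, P3=4, P4=5, P5=2)
step 5: fire t2:  (P0=0, P1=3, P2=3, P3=4, P4=5, P5=2) → (P0=0, P1=0, P2=6, P3=3, P4=5, P5=1)
step 6: fire t1:  (P0=0, P1=0, P2=6, P3=3, P4=5, P5=1) → (P0=0, P1=1, P2=4, P3=4, P4=5, P5=1)

(P0=0, P1=1, P2=4, P3=4, P4=5, P5=1)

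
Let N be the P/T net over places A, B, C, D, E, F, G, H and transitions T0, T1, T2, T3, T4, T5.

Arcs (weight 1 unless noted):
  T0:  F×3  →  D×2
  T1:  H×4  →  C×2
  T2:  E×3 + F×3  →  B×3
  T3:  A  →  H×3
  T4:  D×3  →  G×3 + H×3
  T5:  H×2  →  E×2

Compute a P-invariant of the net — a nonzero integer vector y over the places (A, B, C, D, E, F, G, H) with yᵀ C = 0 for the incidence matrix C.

Incidence matrix C (rows=places, cols=transitions):
       T0   T1   T2   T3   T4   T5
    A   0    0    0   -1    0    0
    B   0    0    3    0    0    0
    C   0    2    0    0    0    0
    D   2    0    0    0   -3    0
    E   0    0   -3    0    0    2
    F  -3    0   -3    0    0    0
    G   0    0    0    0    3    0
    H   0   -4    0    3    3   -2

Candidate y = [0, 2, 0, 3, 0, 2, 3, 0]; check y·C column-wise:
  col T0: 2·0 + 3·2 + 2·-3 + 3·0 = 0
  col T1: 2·0 + 0·2 + 3·0 + 2·0 + 3·0 + 0·-4 = 0
  col T2: 2·3 + 3·0 + 0·-3 + 2·-3 + 3·0 = 0
  col T3: 0·-1 + 2·0 + 3·0 + 2·0 + 3·0 + 0·3 = 0
  col T4: 2·0 + 3·-3 + 2·0 + 3·3 + 0·3 = 0
  col T5: 2·0 + 3·0 + 0·2 + 2·0 + 3·0 + 0·-2 = 0

y = (A:0, B:2, C:0, D:3, E:0, F:2, G:3, H:0)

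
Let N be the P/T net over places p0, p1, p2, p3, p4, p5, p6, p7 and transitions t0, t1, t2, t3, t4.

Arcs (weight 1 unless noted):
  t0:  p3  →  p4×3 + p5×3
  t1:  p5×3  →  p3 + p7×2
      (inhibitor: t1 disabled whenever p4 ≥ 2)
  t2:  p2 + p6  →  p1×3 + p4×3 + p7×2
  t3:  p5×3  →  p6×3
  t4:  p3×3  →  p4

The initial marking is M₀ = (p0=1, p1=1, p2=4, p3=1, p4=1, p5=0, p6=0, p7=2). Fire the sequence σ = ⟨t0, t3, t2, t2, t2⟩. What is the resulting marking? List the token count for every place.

step 1: fire t0:  (p0=1, p1=1, p2=4, p3=1, p4=1, p5=0, p6=0, p7=2) → (p0=1, p1=1, p2=4, p3=0, p4=4, p5=3, p6=0, p7=2)
step 2: fire t3:  (p0=1, p1=1, p2=4, p3=0, p4=4, p5=3, p6=0, p7=2) → (p0=1, p1=1, p2=4, p3=0, p4=4, p5=0, p6=3, p7=2)
step 3: fire t2:  (p0=1, p1=1, p2=4, p3=0, p4=4, p5=0, p6=3, p7=2) → (p0=1, p1=4, p2=3, p3=0, p4=7, p5=0, p6=2, p7=4)
step 4: fire t2:  (p0=1, p1=4, p2=3, p3=0, p4=7, p5=0, p6=2, p7=4) → (p0=1, p1=7, p2=2, p3=0, p4=10, p5=0, p6=1, p7=6)
step 5: fire t2:  (p0=1, p1=7, p2=2, p3=0, p4=10, p5=0, p6=1, p7=6) → (p0=1, p1=10, p2=1, p3=0, p4=13, p5=0, p6=0, p7=8)

(p0=1, p1=10, p2=1, p3=0, p4=13, p5=0, p6=0, p7=8)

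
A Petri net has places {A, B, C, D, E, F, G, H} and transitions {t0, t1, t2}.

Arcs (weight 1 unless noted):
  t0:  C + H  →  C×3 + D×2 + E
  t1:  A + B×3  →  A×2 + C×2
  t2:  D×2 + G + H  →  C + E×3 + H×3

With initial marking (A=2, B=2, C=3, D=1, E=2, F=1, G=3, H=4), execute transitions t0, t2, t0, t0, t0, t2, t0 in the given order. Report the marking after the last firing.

step 1: fire t0:  (A=2, B=2, C=3, D=1, E=2, F=1, G=3, H=4) → (A=2, B=2, C=5, D=3, E=3, F=1, G=3, H=3)
step 2: fire t2:  (A=2, B=2, C=5, D=3, E=3, F=1, G=3, H=3) → (A=2, B=2, C=6, D=1, E=6, F=1, G=2, H=5)
step 3: fire t0:  (A=2, B=2, C=6, D=1, E=6, F=1, G=2, H=5) → (A=2, B=2, C=8, D=3, E=7, F=1, G=2, H=4)
step 4: fire t0:  (A=2, B=2, C=8, D=3, E=7, F=1, G=2, H=4) → (A=2, B=2, C=10, D=5, E=8, F=1, G=2, H=3)
step 5: fire t0:  (A=2, B=2, C=10, D=5, E=8, F=1, G=2, H=3) → (A=2, B=2, C=12, D=7, E=9, F=1, G=2, H=2)
step 6: fire t2:  (A=2, B=2, C=12, D=7, E=9, F=1, G=2, H=2) → (A=2, B=2, C=13, D=5, E=12, F=1, G=1, H=4)
step 7: fire t0:  (A=2, B=2, C=13, D=5, E=12, F=1, G=1, H=4) → (A=2, B=2, C=15, D=7, E=13, F=1, G=1, H=3)

(A=2, B=2, C=15, D=7, E=13, F=1, G=1, H=3)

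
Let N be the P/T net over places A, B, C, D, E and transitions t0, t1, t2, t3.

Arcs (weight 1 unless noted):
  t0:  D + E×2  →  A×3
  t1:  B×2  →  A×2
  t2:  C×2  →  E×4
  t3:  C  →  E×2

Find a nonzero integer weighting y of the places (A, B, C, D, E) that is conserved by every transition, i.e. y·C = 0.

Incidence matrix C (rows=places, cols=transitions):
       t0   t1   t2   t3
    A   3    2    0    0
    B   0   -2    0    0
    C   0    0   -2   -1
    D  -1    0    0    0
    E  -2    0    4    2

Candidate y = [1, 1, 0, 3, 0]; check y·C column-wise:
  col t0: 1·3 + 1·0 + 3·-1 + 0·-2 = 0
  col t1: 1·2 + 1·-2 + 3·0 = 0
  col t2: 1·0 + 1·0 + 0·-2 + 3·0 + 0·4 = 0
  col t3: 1·0 + 1·0 + 0·-1 + 3·0 + 0·2 = 0

y = (A:1, B:1, C:0, D:3, E:0)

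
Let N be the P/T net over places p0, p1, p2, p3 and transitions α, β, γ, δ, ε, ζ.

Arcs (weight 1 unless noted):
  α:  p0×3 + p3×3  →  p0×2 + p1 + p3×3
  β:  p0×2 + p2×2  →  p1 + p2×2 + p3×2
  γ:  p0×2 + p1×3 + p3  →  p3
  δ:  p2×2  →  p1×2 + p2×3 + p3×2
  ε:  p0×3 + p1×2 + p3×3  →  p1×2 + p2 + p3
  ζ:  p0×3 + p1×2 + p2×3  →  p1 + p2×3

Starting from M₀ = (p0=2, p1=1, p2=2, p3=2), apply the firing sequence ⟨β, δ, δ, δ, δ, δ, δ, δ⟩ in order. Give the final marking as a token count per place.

(p0=0, p1=16, p2=9, p3=18)

step 1: fire β:  (p0=2, p1=1, p2=2, p3=2) → (p0=0, p1=2, p2=2, p3=4)
step 2: fire δ:  (p0=0, p1=2, p2=2, p3=4) → (p0=0, p1=4, p2=3, p3=6)
step 3: fire δ:  (p0=0, p1=4, p2=3, p3=6) → (p0=0, p1=6, p2=4, p3=8)
step 4: fire δ:  (p0=0, p1=6, p2=4, p3=8) → (p0=0, p1=8, p2=5, p3=10)
step 5: fire δ:  (p0=0, p1=8, p2=5, p3=10) → (p0=0, p1=10, p2=6, p3=12)
step 6: fire δ:  (p0=0, p1=10, p2=6, p3=12) → (p0=0, p1=12, p2=7, p3=14)
step 7: fire δ:  (p0=0, p1=12, p2=7, p3=14) → (p0=0, p1=14, p2=8, p3=16)
step 8: fire δ:  (p0=0, p1=14, p2=8, p3=16) → (p0=0, p1=16, p2=9, p3=18)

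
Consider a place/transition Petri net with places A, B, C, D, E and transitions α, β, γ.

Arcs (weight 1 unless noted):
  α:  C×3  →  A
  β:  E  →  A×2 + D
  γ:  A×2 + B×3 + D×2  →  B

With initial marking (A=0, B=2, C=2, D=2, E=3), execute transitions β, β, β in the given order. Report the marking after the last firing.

(A=6, B=2, C=2, D=5, E=0)

step 1: fire β:  (A=0, B=2, C=2, D=2, E=3) → (A=2, B=2, C=2, D=3, E=2)
step 2: fire β:  (A=2, B=2, C=2, D=3, E=2) → (A=4, B=2, C=2, D=4, E=1)
step 3: fire β:  (A=4, B=2, C=2, D=4, E=1) → (A=6, B=2, C=2, D=5, E=0)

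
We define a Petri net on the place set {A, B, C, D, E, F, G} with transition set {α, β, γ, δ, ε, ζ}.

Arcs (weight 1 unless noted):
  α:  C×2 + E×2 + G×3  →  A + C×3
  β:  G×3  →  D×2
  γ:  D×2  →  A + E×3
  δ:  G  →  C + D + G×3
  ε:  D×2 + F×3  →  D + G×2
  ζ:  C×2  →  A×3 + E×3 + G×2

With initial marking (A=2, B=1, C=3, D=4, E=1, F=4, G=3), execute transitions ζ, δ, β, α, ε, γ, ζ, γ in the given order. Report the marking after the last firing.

(A=11, B=1, C=1, D=2, E=11, F=1, G=5)

step 1: fire ζ:  (A=2, B=1, C=3, D=4, E=1, F=4, G=3) → (A=5, B=1, C=1, D=4, E=4, F=4, G=5)
step 2: fire δ:  (A=5, B=1, C=1, D=4, E=4, F=4, G=5) → (A=5, B=1, C=2, D=5, E=4, F=4, G=7)
step 3: fire β:  (A=5, B=1, C=2, D=5, E=4, F=4, G=7) → (A=5, B=1, C=2, D=7, E=4, F=4, G=4)
step 4: fire α:  (A=5, B=1, C=2, D=7, E=4, F=4, G=4) → (A=6, B=1, C=3, D=7, E=2, F=4, G=1)
step 5: fire ε:  (A=6, B=1, C=3, D=7, E=2, F=4, G=1) → (A=6, B=1, C=3, D=6, E=2, F=1, G=3)
step 6: fire γ:  (A=6, B=1, C=3, D=6, E=2, F=1, G=3) → (A=7, B=1, C=3, D=4, E=5, F=1, G=3)
step 7: fire ζ:  (A=7, B=1, C=3, D=4, E=5, F=1, G=3) → (A=10, B=1, C=1, D=4, E=8, F=1, G=5)
step 8: fire γ:  (A=10, B=1, C=1, D=4, E=8, F=1, G=5) → (A=11, B=1, C=1, D=2, E=11, F=1, G=5)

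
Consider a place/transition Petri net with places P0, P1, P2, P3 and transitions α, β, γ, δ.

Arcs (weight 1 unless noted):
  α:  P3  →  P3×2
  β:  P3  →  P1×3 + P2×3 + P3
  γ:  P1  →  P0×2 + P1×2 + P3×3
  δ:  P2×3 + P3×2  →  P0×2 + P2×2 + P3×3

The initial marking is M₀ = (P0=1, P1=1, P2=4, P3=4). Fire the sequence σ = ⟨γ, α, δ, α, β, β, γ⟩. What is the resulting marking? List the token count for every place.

(P0=7, P1=9, P2=9, P3=13)

step 1: fire γ:  (P0=1, P1=1, P2=4, P3=4) → (P0=3, P1=2, P2=4, P3=7)
step 2: fire α:  (P0=3, P1=2, P2=4, P3=7) → (P0=3, P1=2, P2=4, P3=8)
step 3: fire δ:  (P0=3, P1=2, P2=4, P3=8) → (P0=5, P1=2, P2=3, P3=9)
step 4: fire α:  (P0=5, P1=2, P2=3, P3=9) → (P0=5, P1=2, P2=3, P3=10)
step 5: fire β:  (P0=5, P1=2, P2=3, P3=10) → (P0=5, P1=5, P2=6, P3=10)
step 6: fire β:  (P0=5, P1=5, P2=6, P3=10) → (P0=5, P1=8, P2=9, P3=10)
step 7: fire γ:  (P0=5, P1=8, P2=9, P3=10) → (P0=7, P1=9, P2=9, P3=13)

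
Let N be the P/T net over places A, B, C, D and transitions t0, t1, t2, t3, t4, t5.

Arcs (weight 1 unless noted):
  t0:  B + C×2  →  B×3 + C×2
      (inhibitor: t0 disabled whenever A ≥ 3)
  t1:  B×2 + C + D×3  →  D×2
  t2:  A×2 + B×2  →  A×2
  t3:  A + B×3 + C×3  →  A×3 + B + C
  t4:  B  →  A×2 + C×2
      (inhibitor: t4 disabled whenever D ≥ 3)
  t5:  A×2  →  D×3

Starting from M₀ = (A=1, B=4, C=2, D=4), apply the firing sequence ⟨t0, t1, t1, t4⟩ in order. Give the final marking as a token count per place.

step 1: fire t0:  (A=1, B=4, C=2, D=4) → (A=1, B=6, C=2, D=4)
step 2: fire t1:  (A=1, B=6, C=2, D=4) → (A=1, B=4, C=1, D=3)
step 3: fire t1:  (A=1, B=4, C=1, D=3) → (A=1, B=2, C=0, D=2)
step 4: fire t4:  (A=1, B=2, C=0, D=2) → (A=3, B=1, C=2, D=2)

(A=3, B=1, C=2, D=2)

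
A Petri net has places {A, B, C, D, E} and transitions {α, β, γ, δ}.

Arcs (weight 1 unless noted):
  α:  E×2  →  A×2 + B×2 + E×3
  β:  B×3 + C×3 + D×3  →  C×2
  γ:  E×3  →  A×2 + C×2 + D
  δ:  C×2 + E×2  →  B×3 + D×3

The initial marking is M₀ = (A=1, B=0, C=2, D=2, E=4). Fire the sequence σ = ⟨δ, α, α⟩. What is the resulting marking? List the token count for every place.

(A=5, B=7, C=0, D=5, E=4)

step 1: fire δ:  (A=1, B=0, C=2, D=2, E=4) → (A=1, B=3, C=0, D=5, E=2)
step 2: fire α:  (A=1, B=3, C=0, D=5, E=2) → (A=3, B=5, C=0, D=5, E=3)
step 3: fire α:  (A=3, B=5, C=0, D=5, E=3) → (A=5, B=7, C=0, D=5, E=4)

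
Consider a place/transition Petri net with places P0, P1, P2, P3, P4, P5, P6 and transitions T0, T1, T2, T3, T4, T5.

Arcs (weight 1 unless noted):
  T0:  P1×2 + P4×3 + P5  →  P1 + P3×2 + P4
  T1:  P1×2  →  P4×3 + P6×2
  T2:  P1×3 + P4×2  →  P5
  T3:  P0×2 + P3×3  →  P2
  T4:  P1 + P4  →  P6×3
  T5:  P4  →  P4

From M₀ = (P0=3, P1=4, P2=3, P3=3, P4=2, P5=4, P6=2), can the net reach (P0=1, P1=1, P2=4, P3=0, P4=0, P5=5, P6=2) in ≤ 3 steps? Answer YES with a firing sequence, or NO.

YES — reachable via ⟨T2, T3⟩ (2 firings)

step 1: fire T2:  (P0=3, P1=4, P2=3, P3=3, P4=2, P5=4, P6=2) → (P0=3, P1=1, P2=3, P3=3, P4=0, P5=5, P6=2)
step 2: fire T3:  (P0=3, P1=1, P2=3, P3=3, P4=0, P5=5, P6=2) → (P0=1, P1=1, P2=4, P3=0, P4=0, P5=5, P6=2)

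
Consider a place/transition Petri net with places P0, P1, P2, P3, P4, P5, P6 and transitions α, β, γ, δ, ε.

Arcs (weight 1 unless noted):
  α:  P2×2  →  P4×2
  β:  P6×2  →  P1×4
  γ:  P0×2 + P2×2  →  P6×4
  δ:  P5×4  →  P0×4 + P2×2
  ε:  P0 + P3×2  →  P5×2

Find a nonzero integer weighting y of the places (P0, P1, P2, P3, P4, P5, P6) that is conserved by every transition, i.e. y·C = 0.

y = (P0:2, P1:0, P2:-2, P3:0, P4:-2, P5:1, P6:0)

Incidence matrix C (rows=places, cols=transitions):
        α    β    γ    δ    ε
   P0   0    0   -2    4   -1
   P1   0    4    0    0    0
   P2  -2    0   -2    2    0
   P3   0    0    0    0   -2
   P4   2    0    0    0    0
   P5   0    0    0   -4    2
   P6   0   -2    4    0    0

Candidate y = [2, 0, -2, 0, -2, 1, 0]; check y·C column-wise:
  col α: 2·0 + -2·-2 + -2·2 + 1·0 = 0
  col β: 2·0 + 0·4 + -2·0 + -2·0 + 1·0 + 0·-2 = 0
  col γ: 2·-2 + -2·-2 + -2·0 + 1·0 + 0·4 = 0
  col δ: 2·4 + -2·2 + -2·0 + 1·-4 = 0
  col ε: 2·-1 + -2·0 + 0·-2 + -2·0 + 1·2 = 0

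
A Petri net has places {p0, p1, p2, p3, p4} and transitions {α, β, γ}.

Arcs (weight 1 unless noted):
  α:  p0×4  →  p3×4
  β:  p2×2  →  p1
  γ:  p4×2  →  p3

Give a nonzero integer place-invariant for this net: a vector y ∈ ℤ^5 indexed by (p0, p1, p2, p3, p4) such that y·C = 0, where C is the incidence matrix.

Incidence matrix C (rows=places, cols=transitions):
        α    β    γ
   p0  -4    0    0
   p1   0    1    0
   p2   0   -2    0
   p3   4    0    1
   p4   0    0   -2

Candidate y = [0, 2, 1, 0, 0]; check y·C column-wise:
  col α: 0·-4 + 2·0 + 1·0 + 0·4 = 0
  col β: 2·1 + 1·-2 = 0
  col γ: 2·0 + 1·0 + 0·1 + 0·-2 = 0

y = (p0:0, p1:2, p2:1, p3:0, p4:0)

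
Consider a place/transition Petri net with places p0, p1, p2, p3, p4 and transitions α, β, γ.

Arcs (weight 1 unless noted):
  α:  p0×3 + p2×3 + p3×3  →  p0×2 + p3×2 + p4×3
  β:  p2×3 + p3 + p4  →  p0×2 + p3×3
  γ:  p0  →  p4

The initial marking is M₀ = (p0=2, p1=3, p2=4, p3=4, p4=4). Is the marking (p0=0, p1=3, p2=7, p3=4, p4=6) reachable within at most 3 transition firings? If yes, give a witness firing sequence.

NO — not reachable within 3 firings

depth 0: 1 marking
depth 1: 3 markings reached so far
depth 2: 5 markings reached so far
depth 3: 6 markings reached so far
target is not among the 6 markings reachable within 3 steps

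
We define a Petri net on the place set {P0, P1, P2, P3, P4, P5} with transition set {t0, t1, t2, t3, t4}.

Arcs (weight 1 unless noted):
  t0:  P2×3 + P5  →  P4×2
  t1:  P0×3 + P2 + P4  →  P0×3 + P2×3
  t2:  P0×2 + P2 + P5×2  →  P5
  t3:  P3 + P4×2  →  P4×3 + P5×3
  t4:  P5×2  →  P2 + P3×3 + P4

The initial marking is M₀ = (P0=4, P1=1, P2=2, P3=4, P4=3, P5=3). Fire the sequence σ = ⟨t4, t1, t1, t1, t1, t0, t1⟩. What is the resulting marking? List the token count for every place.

(P0=4, P1=1, P2=10, P3=7, P4=1, P5=0)

step 1: fire t4:  (P0=4, P1=1, P2=2, P3=4, P4=3, P5=3) → (P0=4, P1=1, P2=3, P3=7, P4=4, P5=1)
step 2: fire t1:  (P0=4, P1=1, P2=3, P3=7, P4=4, P5=1) → (P0=4, P1=1, P2=5, P3=7, P4=3, P5=1)
step 3: fire t1:  (P0=4, P1=1, P2=5, P3=7, P4=3, P5=1) → (P0=4, P1=1, P2=7, P3=7, P4=2, P5=1)
step 4: fire t1:  (P0=4, P1=1, P2=7, P3=7, P4=2, P5=1) → (P0=4, P1=1, P2=9, P3=7, P4=1, P5=1)
step 5: fire t1:  (P0=4, P1=1, P2=9, P3=7, P4=1, P5=1) → (P0=4, P1=1, P2=11, P3=7, P4=0, P5=1)
step 6: fire t0:  (P0=4, P1=1, P2=11, P3=7, P4=0, P5=1) → (P0=4, P1=1, P2=8, P3=7, P4=2, P5=0)
step 7: fire t1:  (P0=4, P1=1, P2=8, P3=7, P4=2, P5=0) → (P0=4, P1=1, P2=10, P3=7, P4=1, P5=0)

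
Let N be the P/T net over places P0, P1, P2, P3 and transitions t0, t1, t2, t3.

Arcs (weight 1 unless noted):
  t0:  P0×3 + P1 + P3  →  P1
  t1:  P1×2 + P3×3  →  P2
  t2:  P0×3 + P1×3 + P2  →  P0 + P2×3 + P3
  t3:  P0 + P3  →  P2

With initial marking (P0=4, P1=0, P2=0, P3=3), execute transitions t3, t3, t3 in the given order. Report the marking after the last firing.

(P0=1, P1=0, P2=3, P3=0)

step 1: fire t3:  (P0=4, P1=0, P2=0, P3=3) → (P0=3, P1=0, P2=1, P3=2)
step 2: fire t3:  (P0=3, P1=0, P2=1, P3=2) → (P0=2, P1=0, P2=2, P3=1)
step 3: fire t3:  (P0=2, P1=0, P2=2, P3=1) → (P0=1, P1=0, P2=3, P3=0)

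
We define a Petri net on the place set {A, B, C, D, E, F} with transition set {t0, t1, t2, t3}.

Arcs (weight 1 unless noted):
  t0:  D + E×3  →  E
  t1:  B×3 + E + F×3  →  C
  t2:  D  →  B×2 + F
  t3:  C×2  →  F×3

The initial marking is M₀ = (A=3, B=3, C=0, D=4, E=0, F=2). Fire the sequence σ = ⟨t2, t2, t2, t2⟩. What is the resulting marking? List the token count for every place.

step 1: fire t2:  (A=3, B=3, C=0, D=4, E=0, F=2) → (A=3, B=5, C=0, D=3, E=0, F=3)
step 2: fire t2:  (A=3, B=5, C=0, D=3, E=0, F=3) → (A=3, B=7, C=0, D=2, E=0, F=4)
step 3: fire t2:  (A=3, B=7, C=0, D=2, E=0, F=4) → (A=3, B=9, C=0, D=1, E=0, F=5)
step 4: fire t2:  (A=3, B=9, C=0, D=1, E=0, F=5) → (A=3, B=11, C=0, D=0, E=0, F=6)

(A=3, B=11, C=0, D=0, E=0, F=6)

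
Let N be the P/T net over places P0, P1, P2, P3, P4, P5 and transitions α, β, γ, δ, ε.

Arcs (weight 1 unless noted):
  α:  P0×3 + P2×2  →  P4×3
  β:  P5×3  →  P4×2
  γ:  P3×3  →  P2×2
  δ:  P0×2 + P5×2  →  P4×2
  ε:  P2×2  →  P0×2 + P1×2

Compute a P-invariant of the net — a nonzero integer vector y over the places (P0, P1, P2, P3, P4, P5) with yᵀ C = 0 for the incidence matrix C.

Incidence matrix C (rows=places, cols=transitions):
        α    β    γ    δ    ε
   P0  -3    0    0   -2    2
   P1   0    0    0    0    2
   P2  -2    0    2    0   -2
   P3   0    0   -3    0    0
   P4   3    2    0    2    0
   P5   0   -3    0   -2    0

Candidate y = [1, 2, 3, 2, 3, 2]; check y·C column-wise:
  col α: 1·-3 + 2·0 + 3·-2 + 2·0 + 3·3 + 2·0 = 0
  col β: 1·0 + 2·0 + 3·0 + 2·0 + 3·2 + 2·-3 = 0
  col γ: 1·0 + 2·0 + 3·2 + 2·-3 + 3·0 + 2·0 = 0
  col δ: 1·-2 + 2·0 + 3·0 + 2·0 + 3·2 + 2·-2 = 0
  col ε: 1·2 + 2·2 + 3·-2 + 2·0 + 3·0 + 2·0 = 0

y = (P0:1, P1:2, P2:3, P3:2, P4:3, P5:2)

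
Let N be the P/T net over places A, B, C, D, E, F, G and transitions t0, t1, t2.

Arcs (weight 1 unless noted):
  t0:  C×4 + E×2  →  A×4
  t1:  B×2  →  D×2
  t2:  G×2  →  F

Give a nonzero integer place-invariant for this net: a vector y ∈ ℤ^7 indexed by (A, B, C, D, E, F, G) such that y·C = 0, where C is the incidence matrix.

Incidence matrix C (rows=places, cols=transitions):
       t0   t1   t2
    A   4    0    0
    B   0   -2    0
    C  -4    0    0
    D   0    2    0
    E  -2    0    0
    F   0    0    1
    G   0    0   -2

Candidate y = [1, 0, 1, 0, 0, 0, 0]; check y·C column-wise:
  col t0: 1·4 + 1·-4 + 0·-2 = 0
  col t1: 1·0 + 0·-2 + 1·0 + 0·2 = 0
  col t2: 1·0 + 1·0 + 0·1 + 0·-2 = 0

y = (A:1, B:0, C:1, D:0, E:0, F:0, G:0)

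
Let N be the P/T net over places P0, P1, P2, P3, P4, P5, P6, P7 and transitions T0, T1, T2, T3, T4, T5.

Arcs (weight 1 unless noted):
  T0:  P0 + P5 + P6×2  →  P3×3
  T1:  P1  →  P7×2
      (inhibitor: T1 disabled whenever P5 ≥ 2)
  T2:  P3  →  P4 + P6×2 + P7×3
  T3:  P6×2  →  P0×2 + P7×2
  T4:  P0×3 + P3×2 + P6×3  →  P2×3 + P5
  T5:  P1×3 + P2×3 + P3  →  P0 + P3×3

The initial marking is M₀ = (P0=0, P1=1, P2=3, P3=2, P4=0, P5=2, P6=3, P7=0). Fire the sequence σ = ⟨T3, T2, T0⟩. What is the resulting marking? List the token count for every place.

(P0=1, P1=1, P2=3, P3=4, P4=1, P5=1, P6=1, P7=5)

step 1: fire T3:  (P0=0, P1=1, P2=3, P3=2, P4=0, P5=2, P6=3, P7=0) → (P0=2, P1=1, P2=3, P3=2, P4=0, P5=2, P6=1, P7=2)
step 2: fire T2:  (P0=2, P1=1, P2=3, P3=2, P4=0, P5=2, P6=1, P7=2) → (P0=2, P1=1, P2=3, P3=1, P4=1, P5=2, P6=3, P7=5)
step 3: fire T0:  (P0=2, P1=1, P2=3, P3=1, P4=1, P5=2, P6=3, P7=5) → (P0=1, P1=1, P2=3, P3=4, P4=1, P5=1, P6=1, P7=5)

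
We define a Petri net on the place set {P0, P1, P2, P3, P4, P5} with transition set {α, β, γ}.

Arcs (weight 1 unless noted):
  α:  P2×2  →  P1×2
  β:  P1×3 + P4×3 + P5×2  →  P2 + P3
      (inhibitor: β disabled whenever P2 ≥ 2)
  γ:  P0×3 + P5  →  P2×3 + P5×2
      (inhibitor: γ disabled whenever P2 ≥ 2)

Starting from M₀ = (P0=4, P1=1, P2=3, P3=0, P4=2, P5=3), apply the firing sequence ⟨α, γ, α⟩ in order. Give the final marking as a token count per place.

step 1: fire α:  (P0=4, P1=1, P2=3, P3=0, P4=2, P5=3) → (P0=4, P1=3, P2=1, P3=0, P4=2, P5=3)
step 2: fire γ:  (P0=4, P1=3, P2=1, P3=0, P4=2, P5=3) → (P0=1, P1=3, P2=4, P3=0, P4=2, P5=4)
step 3: fire α:  (P0=1, P1=3, P2=4, P3=0, P4=2, P5=4) → (P0=1, P1=5, P2=2, P3=0, P4=2, P5=4)

(P0=1, P1=5, P2=2, P3=0, P4=2, P5=4)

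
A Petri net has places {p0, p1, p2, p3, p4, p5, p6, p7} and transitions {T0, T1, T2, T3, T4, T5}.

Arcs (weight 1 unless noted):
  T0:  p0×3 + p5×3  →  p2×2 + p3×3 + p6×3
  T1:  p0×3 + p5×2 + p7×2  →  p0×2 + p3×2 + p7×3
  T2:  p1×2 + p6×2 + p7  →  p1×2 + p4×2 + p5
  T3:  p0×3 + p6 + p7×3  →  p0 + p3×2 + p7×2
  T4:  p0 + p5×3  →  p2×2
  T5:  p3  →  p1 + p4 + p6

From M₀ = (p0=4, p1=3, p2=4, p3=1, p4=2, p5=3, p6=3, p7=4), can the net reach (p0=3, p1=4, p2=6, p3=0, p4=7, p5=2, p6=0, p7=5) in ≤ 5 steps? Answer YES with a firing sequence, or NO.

NO — not reachable within 5 firings

depth 0: 1 marking
depth 1: 7 markings reached so far
depth 2: 18 markings reached so far
depth 3: 32 markings reached so far
depth 4: 47 markings reached so far
depth 5: 64 markings reached so far
target is not among the 64 markings reachable within 5 steps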